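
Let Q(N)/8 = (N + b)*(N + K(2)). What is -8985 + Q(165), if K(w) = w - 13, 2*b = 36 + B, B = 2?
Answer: 217703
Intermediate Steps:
b = 19 (b = (36 + 2)/2 = (1/2)*38 = 19)
K(w) = -13 + w
Q(N) = 8*(-11 + N)*(19 + N) (Q(N) = 8*((N + 19)*(N + (-13 + 2))) = 8*((19 + N)*(N - 11)) = 8*((19 + N)*(-11 + N)) = 8*((-11 + N)*(19 + N)) = 8*(-11 + N)*(19 + N))
-8985 + Q(165) = -8985 + (-1672 + 8*165**2 + 64*165) = -8985 + (-1672 + 8*27225 + 10560) = -8985 + (-1672 + 217800 + 10560) = -8985 + 226688 = 217703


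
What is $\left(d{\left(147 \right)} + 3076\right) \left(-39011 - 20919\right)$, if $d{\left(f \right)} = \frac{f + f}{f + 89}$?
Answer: $- \frac{10880740975}{59} \approx -1.8442 \cdot 10^{8}$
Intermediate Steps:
$d{\left(f \right)} = \frac{2 f}{89 + f}$
$\left(d{\left(147 \right)} + 3076\right) \left(-39011 - 20919\right) = \left(2 \cdot 147 \frac{1}{89 + 147} + 3076\right) \left(-39011 - 20919\right) = \left(2 \cdot 147 \cdot \frac{1}{236} + 3076\right) \left(-59930\right) = \left(\frac{147}{118} + 3076\right) \left(-59930\right) = \frac{363115}{118} \left(-59930\right) = - \frac{10880740975}{59}$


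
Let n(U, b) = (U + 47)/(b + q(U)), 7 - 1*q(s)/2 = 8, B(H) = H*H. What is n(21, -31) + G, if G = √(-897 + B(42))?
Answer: -68/33 + 17*√3 ≈ 27.384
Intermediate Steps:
B(H) = H²
q(s) = -2 (q(s) = 14 - 2*8 = 14 - 16 = -2)
G = 17*√3 (G = √(-897 + 42²) = √(-897 + 1764) = √867 = 17*√3 ≈ 29.445)
n(U, b) = (47 + U)/(-2 + b) (n(U, b) = (U + 47)/(b - 2) = (47 + U)/(-2 + b))
n(21, -31) + G = (47 + 21)/(-2 - 31) + 17*√3 = 68/(-33) + 17*√3 = -1/33*68 + 17*√3 = -68/33 + 17*√3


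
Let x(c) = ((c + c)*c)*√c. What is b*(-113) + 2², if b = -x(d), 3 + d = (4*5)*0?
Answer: 4 + 2034*I*√3 ≈ 4.0 + 3523.0*I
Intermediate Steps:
d = -3 (d = -3 + (4*5)*0 = -3 + 20*0 = -3 + 0 = -3)
x(c) = 2*c^(5/2) (x(c) = ((2*c)*c)*√c = (2*c²)*√c = 2*c^(5/2))
b = -18*I*√3 (b = -2*(-3)^(5/2) = -2*9*I*√3 = -18*I*√3 ≈ -31.177*I)
b*(-113) + 2² = -18*I*√3*(-113) + 2² = 2034*I*√3 + 4 = 4 + 2034*I*√3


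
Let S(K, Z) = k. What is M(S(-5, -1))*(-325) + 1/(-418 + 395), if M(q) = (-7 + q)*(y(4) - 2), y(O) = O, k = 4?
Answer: 44849/23 ≈ 1950.0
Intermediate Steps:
S(K, Z) = 4
M(q) = -14 + 2*q (M(q) = (-7 + q)*(4 - 2) = (-7 + q)*2 = -14 + 2*q)
M(S(-5, -1))*(-325) + 1/(-418 + 395) = (-14 + 2*4)*(-325) + 1/(-418 + 395) = (-14 + 8)*(-325) + 1/(-23) = -6*(-325) - 1/23 = 1950 - 1/23 = 44849/23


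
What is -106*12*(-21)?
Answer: 26712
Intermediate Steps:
-106*12*(-21) = -106*(-252) = -1*(-26712) = 26712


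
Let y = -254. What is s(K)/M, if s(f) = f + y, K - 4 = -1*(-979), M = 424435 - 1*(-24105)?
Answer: 729/448540 ≈ 0.0016253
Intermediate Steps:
M = 448540 (M = 424435 + 24105 = 448540)
K = 983 (K = 4 - 1*(-979) = 4 + 979 = 983)
s(f) = -254 + f (s(f) = f - 254 = -254 + f)
s(K)/M = (-254 + 983)/448540 = 729*(1/448540) = 729/448540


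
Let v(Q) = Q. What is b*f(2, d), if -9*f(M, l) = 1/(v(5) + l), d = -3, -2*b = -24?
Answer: -2/3 ≈ -0.66667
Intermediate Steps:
b = 12 (b = -1/2*(-24) = 12)
f(M, l) = -1/(9*(5 + l))
b*f(2, d) = 12*(-1/(45 + 9*(-3))) = 12*(-1/(45 - 27)) = 12*(-1/18) = -2/3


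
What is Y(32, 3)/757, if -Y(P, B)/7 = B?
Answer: -21/757 ≈ -0.027741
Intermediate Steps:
Y(P, B) = -7*B
Y(32, 3)/757 = -7*3/757 = -21*1/757 = -21/757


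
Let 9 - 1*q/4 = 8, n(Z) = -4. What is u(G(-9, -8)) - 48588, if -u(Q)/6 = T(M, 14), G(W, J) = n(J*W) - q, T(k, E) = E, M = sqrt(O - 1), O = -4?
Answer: -48672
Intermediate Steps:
M = I*sqrt(5) (M = sqrt(-4 - 1) = sqrt(-5) = I*sqrt(5) ≈ 2.2361*I)
q = 4 (q = 36 - 4*8 = 36 - 32 = 4)
G(W, J) = -8 (G(W, J) = -4 - 1*4 = -4 - 4 = -8)
u(Q) = -84 (u(Q) = -6*14 = -84)
u(G(-9, -8)) - 48588 = -84 - 48588 = -48672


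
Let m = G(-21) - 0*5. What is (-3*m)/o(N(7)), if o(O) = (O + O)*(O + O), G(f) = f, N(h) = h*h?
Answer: 9/1372 ≈ 0.0065598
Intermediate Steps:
N(h) = h²
m = -21 (m = -21 - 0*5 = -21 - 1*0 = -21 + 0 = -21)
o(O) = 4*O² (o(O) = (2*O)*(2*O) = 4*O²)
(-3*m)/o(N(7)) = (-3*(-21))/((4*(7²)²)) = 63/((4*49²)) = 63/((4*2401)) = 63/9604 = 63*(1/9604) = 9/1372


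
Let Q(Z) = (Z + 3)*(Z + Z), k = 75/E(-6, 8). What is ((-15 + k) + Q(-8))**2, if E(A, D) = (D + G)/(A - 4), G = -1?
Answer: 87025/49 ≈ 1776.0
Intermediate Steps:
E(A, D) = (-1 + D)/(-4 + A) (E(A, D) = (D - 1)/(A - 4) = (-1 + D)/(-4 + A))
k = -750/7 (k = 75/(((-1 + 8)/(-4 - 6))) = 75/((7/(-10))) = 75/((-1/10*7)) = 75/(-7/10) = 75*(-10/7) = -750/7 ≈ -107.14)
Q(Z) = 2*Z*(3 + Z) (Q(Z) = (3 + Z)*(2*Z) = 2*Z*(3 + Z))
((-15 + k) + Q(-8))**2 = ((-15 - 750/7) + 2*(-8)*(3 - 8))**2 = (-855/7 + 2*(-8)*(-5))**2 = (-855/7 + 80)**2 = (-295/7)**2 = 87025/49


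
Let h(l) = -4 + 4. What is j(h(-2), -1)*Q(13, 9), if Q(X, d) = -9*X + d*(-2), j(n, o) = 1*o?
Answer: 135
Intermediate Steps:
h(l) = 0
j(n, o) = o
Q(X, d) = -9*X - 2*d
j(h(-2), -1)*Q(13, 9) = -(-9*13 - 2*9) = -(-117 - 18) = -1*(-135) = 135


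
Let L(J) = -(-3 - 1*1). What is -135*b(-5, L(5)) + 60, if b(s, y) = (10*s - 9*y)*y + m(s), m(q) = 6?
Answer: 45690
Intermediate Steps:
L(J) = 4 (L(J) = -(-3 - 1) = -1*(-4) = 4)
b(s, y) = 6 + y*(-9*y + 10*s) (b(s, y) = (10*s - 9*y)*y + 6 = (-9*y + 10*s)*y + 6 = y*(-9*y + 10*s) + 6 = 6 + y*(-9*y + 10*s))
-135*b(-5, L(5)) + 60 = -135*(6 - 9*4**2 + 10*(-5)*4) + 60 = -135*(6 - 9*16 - 200) + 60 = -135*(6 - 144 - 200) + 60 = -135*(-338) + 60 = 45630 + 60 = 45690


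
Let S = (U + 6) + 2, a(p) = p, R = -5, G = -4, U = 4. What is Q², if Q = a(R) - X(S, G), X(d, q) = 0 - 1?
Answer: 16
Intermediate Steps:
S = 12 (S = (4 + 6) + 2 = 10 + 2 = 12)
X(d, q) = -1
Q = -4 (Q = -5 - 1*(-1) = -5 + 1 = -4)
Q² = (-4)² = 16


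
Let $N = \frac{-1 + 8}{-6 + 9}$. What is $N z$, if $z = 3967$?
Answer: $\frac{27769}{3} \approx 9256.3$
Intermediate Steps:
$N = \frac{7}{3} \approx 2.3333$
$N z = \frac{7}{3} \cdot 3967 = \frac{27769}{3}$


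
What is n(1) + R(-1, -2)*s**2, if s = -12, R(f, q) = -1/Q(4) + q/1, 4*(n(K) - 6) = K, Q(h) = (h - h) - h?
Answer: -983/4 ≈ -245.75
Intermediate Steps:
Q(h) = -h (Q(h) = 0 - h = -h)
n(K) = 6 + K/4
R(f, q) = 1/4 + q (R(f, q) = -1/((-1*4)) + q/1 = -1/(-4) + q*1 = -1*(-1/4) + q = 1/4 + q)
n(1) + R(-1, -2)*s**2 = (6 + (1/4)*1) + (1/4 - 2)*(-12)**2 = (6 + 1/4) - 7/4*144 = 25/4 - 252 = -983/4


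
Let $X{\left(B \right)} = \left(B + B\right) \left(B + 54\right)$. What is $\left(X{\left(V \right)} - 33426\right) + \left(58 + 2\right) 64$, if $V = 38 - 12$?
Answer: $-25426$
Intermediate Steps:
$V = 26$
$X{\left(B \right)} = 2 B \left(54 + B\right)$
$\left(X{\left(V \right)} - 33426\right) + \left(58 + 2\right) 64 = \left(2 \cdot 26 \left(54 + 26\right) - 33426\right) + \left(58 + 2\right) 64 = \left(2 \cdot 26 \cdot 80 - 33426\right) + 60 \cdot 64 = \left(4160 - 33426\right) + 3840 = -29266 + 3840 = -25426$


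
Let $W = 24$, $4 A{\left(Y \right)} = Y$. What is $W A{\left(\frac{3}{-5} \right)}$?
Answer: $- \frac{18}{5} \approx -3.6$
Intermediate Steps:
$A{\left(Y \right)} = \frac{Y}{4}$
$W A{\left(\frac{3}{-5} \right)} = 24 \frac{3 \frac{1}{-5}}{4} = 24 \frac{3 \left(- \frac{1}{5}\right)}{4} = 24 \cdot \frac{1}{4} \left(- \frac{3}{5}\right) = 24 \left(- \frac{3}{20}\right) = - \frac{18}{5}$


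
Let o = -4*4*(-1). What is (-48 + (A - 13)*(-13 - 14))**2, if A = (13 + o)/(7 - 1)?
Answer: 119025/4 ≈ 29756.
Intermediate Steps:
o = 16 (o = -16*(-1) = 16)
A = 29/6 (A = (13 + 16)/(7 - 1) = 29/6 ≈ 4.8333)
(-48 + (A - 13)*(-13 - 14))**2 = (-48 + (29/6 - 13)*(-13 - 14))**2 = (-48 - 49/6*(-27))**2 = (-48 + 441/2)**2 = (345/2)**2 = 119025/4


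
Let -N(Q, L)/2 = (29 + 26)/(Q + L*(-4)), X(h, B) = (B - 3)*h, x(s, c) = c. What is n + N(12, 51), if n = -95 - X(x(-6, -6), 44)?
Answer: 14551/96 ≈ 151.57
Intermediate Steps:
X(h, B) = h*(-3 + B) (X(h, B) = (-3 + B)*h = h*(-3 + B))
n = 151 (n = -95 - (-6)*(-3 + 44) = -95 - (-6)*41 = -95 - 1*(-246) = -95 + 246 = 151)
N(Q, L) = -110/(Q - 4*L) (N(Q, L) = -2*(29 + 26)/(Q + L*(-4)) = -110/(Q - 4*L))
n + N(12, 51) = 151 + 110/(-1*12 + 4*51) = 151 + 110/(-12 + 204) = 151 + 110/192 = 151 + 110*(1/192) = 151 + 55/96 = 14551/96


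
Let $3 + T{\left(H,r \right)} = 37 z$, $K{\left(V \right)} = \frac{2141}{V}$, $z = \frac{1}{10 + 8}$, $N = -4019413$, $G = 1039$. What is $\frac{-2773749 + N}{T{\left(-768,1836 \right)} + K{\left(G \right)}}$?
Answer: $- \frac{127045715724}{20875} \approx -6.086 \cdot 10^{6}$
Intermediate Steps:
$z = \frac{1}{18} \approx 0.055556$
$T{\left(H,r \right)} = - \frac{17}{18}$ ($T{\left(H,r \right)} = -3 + 37 \cdot \frac{1}{18} = -3 + \frac{37}{18} = - \frac{17}{18}$)
$\frac{-2773749 + N}{T{\left(-768,1836 \right)} + K{\left(G \right)}} = \frac{-2773749 - 4019413}{- \frac{17}{18} + \frac{2141}{1039}} = - \frac{6793162}{- \frac{17}{18} + 2141 \cdot \frac{1}{1039}} = - \frac{6793162}{- \frac{17}{18} + \frac{2141}{1039}} = - \frac{6793162}{\frac{20875}{18702}} = \left(-6793162\right) \frac{18702}{20875} = - \frac{127045715724}{20875}$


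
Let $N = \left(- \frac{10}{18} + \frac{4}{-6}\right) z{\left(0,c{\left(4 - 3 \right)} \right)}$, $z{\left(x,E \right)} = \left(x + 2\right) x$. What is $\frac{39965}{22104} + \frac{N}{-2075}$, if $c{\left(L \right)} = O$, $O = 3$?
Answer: $\frac{39965}{22104} \approx 1.808$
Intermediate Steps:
$c{\left(L \right)} = 3$
$z{\left(x,E \right)} = x \left(2 + x\right)$ ($z{\left(x,E \right)} = \left(2 + x\right) x = x \left(2 + x\right)$)
$N = 0$ ($N = \left(- \frac{10}{18} + \frac{4}{-6}\right) 0 \left(2 + 0\right) = \left(\left(-10\right) \frac{1}{18} + 4 \left(- \frac{1}{6}\right)\right) 0 \cdot 2 = \left(- \frac{5}{9} - \frac{2}{3}\right) 0 = \left(- \frac{11}{9}\right) 0 = 0$)
$\frac{39965}{22104} + \frac{N}{-2075} = \frac{39965}{22104} + \frac{0}{-2075} = 39965 \cdot \frac{1}{22104} + 0 \left(- \frac{1}{2075}\right) = \frac{39965}{22104} + 0 = \frac{39965}{22104}$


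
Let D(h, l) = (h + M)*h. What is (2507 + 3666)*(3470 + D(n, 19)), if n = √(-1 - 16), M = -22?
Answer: 21315369 - 135806*I*√17 ≈ 2.1315e+7 - 5.5994e+5*I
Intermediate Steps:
n = I*√17 (n = √(-17) = I*√17 ≈ 4.1231*I)
D(h, l) = h*(-22 + h) (D(h, l) = (h - 22)*h = (-22 + h)*h = h*(-22 + h))
(2507 + 3666)*(3470 + D(n, 19)) = (2507 + 3666)*(3470 + (I*√17)*(-22 + I*√17)) = 6173*(3470 + I*√17*(-22 + I*√17)) = 21420310 + 6173*I*√17*(-22 + I*√17)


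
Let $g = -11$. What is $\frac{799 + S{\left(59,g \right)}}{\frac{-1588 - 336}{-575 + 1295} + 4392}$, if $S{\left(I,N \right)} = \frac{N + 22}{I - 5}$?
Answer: $\frac{431570}{2370237} \approx 0.18208$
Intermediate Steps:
$S{\left(I,N \right)} = \frac{22 + N}{-5 + I}$
$\frac{799 + S{\left(59,g \right)}}{\frac{-1588 - 336}{-575 + 1295} + 4392} = \frac{799 + \frac{22 - 11}{-5 + 59}}{\frac{-1588 - 336}{-575 + 1295} + 4392} = \frac{799 + \frac{1}{54} \cdot 11}{- \frac{1924}{720} + 4392} = \frac{799 + \frac{1}{54} \cdot 11}{\left(-1924\right) \frac{1}{720} + 4392} = \frac{799 + \frac{11}{54}}{- \frac{481}{180} + 4392} = \frac{43157}{54 \cdot \frac{790079}{180}} = \frac{43157}{54} \cdot \frac{180}{790079} = \frac{431570}{2370237}$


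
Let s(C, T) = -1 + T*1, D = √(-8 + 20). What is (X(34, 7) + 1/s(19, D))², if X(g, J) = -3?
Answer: 1036/121 - 128*√3/121 ≈ 6.7297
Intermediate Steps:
D = 2*√3 (D = √12 = 2*√3 ≈ 3.4641)
s(C, T) = -1 + T
(X(34, 7) + 1/s(19, D))² = (-3 + 1/(-1 + 2*√3))²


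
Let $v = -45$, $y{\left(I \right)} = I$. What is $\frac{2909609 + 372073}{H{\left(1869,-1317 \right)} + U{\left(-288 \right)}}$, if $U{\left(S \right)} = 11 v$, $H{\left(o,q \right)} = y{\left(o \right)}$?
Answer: $\frac{546947}{229} \approx 2388.4$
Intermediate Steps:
$H{\left(o,q \right)} = o$
$U{\left(S \right)} = -495$ ($U{\left(S \right)} = 11 \left(-45\right) = -495$)
$\frac{2909609 + 372073}{H{\left(1869,-1317 \right)} + U{\left(-288 \right)}} = \frac{2909609 + 372073}{1869 - 495} = \frac{3281682}{1374} = 3281682 \cdot \frac{1}{1374} = \frac{546947}{229}$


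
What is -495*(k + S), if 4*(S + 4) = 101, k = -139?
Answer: 233145/4 ≈ 58286.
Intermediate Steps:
S = 85/4 (S = -4 + (¼)*101 = -4 + 101/4 = 85/4 ≈ 21.250)
-495*(k + S) = -495*(-139 + 85/4) = -495*(-471/4) = 233145/4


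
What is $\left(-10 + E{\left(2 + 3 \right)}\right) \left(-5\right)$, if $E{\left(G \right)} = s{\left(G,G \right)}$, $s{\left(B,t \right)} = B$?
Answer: $25$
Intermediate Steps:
$E{\left(G \right)} = G$
$\left(-10 + E{\left(2 + 3 \right)}\right) \left(-5\right) = \left(-10 + \left(2 + 3\right)\right) \left(-5\right) = \left(-10 + 5\right) \left(-5\right) = \left(-5\right) \left(-5\right) = 25$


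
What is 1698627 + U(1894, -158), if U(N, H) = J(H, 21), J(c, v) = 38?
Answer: 1698665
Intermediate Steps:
U(N, H) = 38
1698627 + U(1894, -158) = 1698627 + 38 = 1698665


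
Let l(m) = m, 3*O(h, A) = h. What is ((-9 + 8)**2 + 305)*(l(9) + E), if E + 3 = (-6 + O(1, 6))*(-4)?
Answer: 8772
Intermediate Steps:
O(h, A) = h/3
E = 59/3 (E = -3 + (-6 + (1/3)*1)*(-4) = -3 + (-6 + 1/3)*(-4) = -3 - 17/3*(-4) = -3 + 68/3 = 59/3 ≈ 19.667)
((-9 + 8)**2 + 305)*(l(9) + E) = ((-9 + 8)**2 + 305)*(9 + 59/3) = ((-1)**2 + 305)*(86/3) = (1 + 305)*(86/3) = 306*(86/3) = 8772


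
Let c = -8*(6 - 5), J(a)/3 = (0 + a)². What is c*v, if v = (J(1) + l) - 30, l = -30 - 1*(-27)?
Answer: 240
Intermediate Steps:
J(a) = 3*a² (J(a) = 3*(0 + a)² = 3*a²)
l = -3 (l = -30 + 27 = -3)
v = -30 (v = (3*1² - 3) - 30 = (3*1 - 3) - 30 = (3 - 3) - 30 = 0 - 30 = -30)
c = -8 (c = -8*1 = -8)
c*v = -8*(-30) = 240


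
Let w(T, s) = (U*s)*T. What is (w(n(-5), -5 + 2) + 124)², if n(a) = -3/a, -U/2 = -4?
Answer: 300304/25 ≈ 12012.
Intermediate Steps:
U = 8 (U = -2*(-4) = 8)
w(T, s) = 8*T*s (w(T, s) = (8*s)*T = 8*T*s)
(w(n(-5), -5 + 2) + 124)² = (8*(-3/(-5))*(-5 + 2) + 124)² = (8*(-3*(-⅕))*(-3) + 124)² = (8*(⅗)*(-3) + 124)² = (-72/5 + 124)² = (548/5)² = 300304/25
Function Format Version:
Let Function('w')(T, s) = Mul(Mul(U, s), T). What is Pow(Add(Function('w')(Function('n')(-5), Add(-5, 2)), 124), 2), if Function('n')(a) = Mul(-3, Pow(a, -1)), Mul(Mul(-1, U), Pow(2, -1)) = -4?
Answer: Rational(300304, 25) ≈ 12012.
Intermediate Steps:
U = 8 (U = Mul(-2, -4) = 8)
Function('w')(T, s) = Mul(8, T, s) (Function('w')(T, s) = Mul(Mul(8, s), T) = Mul(8, T, s))
Pow(Add(Function('w')(Function('n')(-5), Add(-5, 2)), 124), 2) = Pow(Add(Mul(8, Mul(-3, Pow(-5, -1)), Add(-5, 2)), 124), 2) = Pow(Add(Mul(8, Mul(-3, Rational(-1, 5)), -3), 124), 2) = Pow(Add(Mul(8, Rational(3, 5), -3), 124), 2) = Pow(Add(Rational(-72, 5), 124), 2) = Pow(Rational(548, 5), 2) = Rational(300304, 25)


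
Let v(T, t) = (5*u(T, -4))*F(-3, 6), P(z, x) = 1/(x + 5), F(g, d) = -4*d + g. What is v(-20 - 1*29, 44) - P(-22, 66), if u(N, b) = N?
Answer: 469664/71 ≈ 6615.0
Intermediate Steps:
F(g, d) = g - 4*d
P(z, x) = 1/(5 + x)
v(T, t) = -135*T (v(T, t) = (5*T)*(-3 - 4*6) = (5*T)*(-3 - 24) = (5*T)*(-27) = -135*T)
v(-20 - 1*29, 44) - P(-22, 66) = -135*(-20 - 1*29) - 1/(5 + 66) = -135*(-20 - 29) - 1/71 = -135*(-49) - 1*1/71 = 6615 - 1/71 = 469664/71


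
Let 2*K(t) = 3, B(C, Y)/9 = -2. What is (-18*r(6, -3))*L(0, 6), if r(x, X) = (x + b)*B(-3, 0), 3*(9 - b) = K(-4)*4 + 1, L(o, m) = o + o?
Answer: 0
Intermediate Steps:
B(C, Y) = -18 (B(C, Y) = 9*(-2) = -18)
K(t) = 3/2 (K(t) = (½)*3 = 3/2)
L(o, m) = 2*o
b = 20/3 (b = 9 - ((3/2)*4 + 1)/3 = 9 - (6 + 1)/3 = 9 - ⅓*7 = 9 - 7/3 = 20/3 ≈ 6.6667)
r(x, X) = -120 - 18*x (r(x, X) = (x + 20/3)*(-18) = (20/3 + x)*(-18) = -120 - 18*x)
(-18*r(6, -3))*L(0, 6) = (-18*(-120 - 18*6))*(2*0) = -18*(-120 - 108)*0 = -18*(-228)*0 = 4104*0 = 0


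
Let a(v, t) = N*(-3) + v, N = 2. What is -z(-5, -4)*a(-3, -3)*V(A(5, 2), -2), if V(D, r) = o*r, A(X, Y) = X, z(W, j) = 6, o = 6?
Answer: -648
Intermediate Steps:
V(D, r) = 6*r
a(v, t) = -6 + v (a(v, t) = 2*(-3) + v = -6 + v)
-z(-5, -4)*a(-3, -3)*V(A(5, 2), -2) = -6*(-6 - 3)*6*(-2) = -6*(-9)*(-12) = -(-54)*(-12) = -1*648 = -648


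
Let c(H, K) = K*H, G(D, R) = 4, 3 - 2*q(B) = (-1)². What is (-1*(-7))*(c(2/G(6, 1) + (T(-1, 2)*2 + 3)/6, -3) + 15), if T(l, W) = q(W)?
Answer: 77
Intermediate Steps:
q(B) = 1 (q(B) = 3/2 - ½*(-1)² = 3/2 - ½*1 = 3/2 - ½ = 1)
T(l, W) = 1
c(H, K) = H*K
(-1*(-7))*(c(2/G(6, 1) + (T(-1, 2)*2 + 3)/6, -3) + 15) = (-1*(-7))*((2/4 + (1*2 + 3)/6)*(-3) + 15) = 7*((2*(¼) + (2 + 3)*(⅙))*(-3) + 15) = 7*((½ + 5*(⅙))*(-3) + 15) = 7*((½ + ⅚)*(-3) + 15) = 7*((4/3)*(-3) + 15) = 7*(-4 + 15) = 7*11 = 77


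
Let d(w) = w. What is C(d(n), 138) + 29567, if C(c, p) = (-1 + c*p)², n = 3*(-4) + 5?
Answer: 964656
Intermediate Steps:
n = -7 (n = -12 + 5 = -7)
C(d(n), 138) + 29567 = (-1 - 7*138)² + 29567 = (-1 - 966)² + 29567 = (-967)² + 29567 = 935089 + 29567 = 964656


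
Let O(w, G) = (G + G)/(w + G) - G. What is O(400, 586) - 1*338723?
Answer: -167278751/493 ≈ -3.3931e+5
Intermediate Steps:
O(w, G) = -G + 2*G/(G + w) (O(w, G) = (2*G)/(G + w) - G = 2*G/(G + w) - G = -G + 2*G/(G + w))
O(400, 586) - 1*338723 = 586*(2 - 1*586 - 1*400)/(586 + 400) - 1*338723 = 586*(2 - 586 - 400)/986 - 338723 = 586*(1/986)*(-984) - 338723 = -288312/493 - 338723 = -167278751/493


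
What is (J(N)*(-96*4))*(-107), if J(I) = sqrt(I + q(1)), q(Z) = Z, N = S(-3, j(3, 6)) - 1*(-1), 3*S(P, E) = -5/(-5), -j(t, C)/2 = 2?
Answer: 13696*sqrt(21) ≈ 62763.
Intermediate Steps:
j(t, C) = -4 (j(t, C) = -2*2 = -4)
S(P, E) = 1/3 (S(P, E) = (-5/(-5))/3 = (-5*(-1/5))/3 = (1/3)*1 = 1/3)
N = 4/3 (N = 1/3 - 1*(-1) = 1/3 + 1 = 4/3 ≈ 1.3333)
J(I) = sqrt(1 + I) (J(I) = sqrt(I + 1) = sqrt(1 + I))
(J(N)*(-96*4))*(-107) = (sqrt(1 + 4/3)*(-96*4))*(-107) = (sqrt(7/3)*(-384))*(-107) = ((sqrt(21)/3)*(-384))*(-107) = -128*sqrt(21)*(-107) = 13696*sqrt(21)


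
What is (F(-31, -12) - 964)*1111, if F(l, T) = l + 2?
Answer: -1103223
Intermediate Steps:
F(l, T) = 2 + l
(F(-31, -12) - 964)*1111 = ((2 - 31) - 964)*1111 = (-29 - 964)*1111 = -993*1111 = -1103223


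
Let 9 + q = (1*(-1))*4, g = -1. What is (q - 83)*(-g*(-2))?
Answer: 192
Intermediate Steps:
q = -13 (q = -9 + (1*(-1))*4 = -9 - 1*4 = -9 - 4 = -13)
(q - 83)*(-g*(-2)) = (-13 - 83)*(-1*(-1)*(-2)) = -96*(-2) = 192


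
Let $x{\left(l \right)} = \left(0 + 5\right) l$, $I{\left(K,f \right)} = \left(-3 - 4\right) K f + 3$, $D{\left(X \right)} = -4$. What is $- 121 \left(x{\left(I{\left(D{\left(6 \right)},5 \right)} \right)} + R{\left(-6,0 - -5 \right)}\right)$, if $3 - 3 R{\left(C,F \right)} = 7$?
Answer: $- \frac{259061}{3} \approx -86354.0$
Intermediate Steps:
$R{\left(C,F \right)} = - \frac{4}{3}$ ($R{\left(C,F \right)} = 1 - \frac{7}{3} = - \frac{4}{3}$)
$I{\left(K,f \right)} = 3 - 7 K f$ ($I{\left(K,f \right)} = - 7 K f + 3 = 3 - 7 K f$)
$x{\left(l \right)} = 5 l$
$- 121 \left(x{\left(I{\left(D{\left(6 \right)},5 \right)} \right)} + R{\left(-6,0 - -5 \right)}\right) = - 121 \left(5 \left(3 - \left(-28\right) 5\right) - \frac{4}{3}\right) = - 121 \left(5 \left(3 + 140\right) - \frac{4}{3}\right) = - 121 \left(5 \cdot 143 - \frac{4}{3}\right) = - 121 \left(715 - \frac{4}{3}\right) = \left(-121\right) \frac{2141}{3} = - \frac{259061}{3}$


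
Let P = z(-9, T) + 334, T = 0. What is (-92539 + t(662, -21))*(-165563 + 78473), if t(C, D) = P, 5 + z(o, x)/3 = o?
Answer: 8033791230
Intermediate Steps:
z(o, x) = -15 + 3*o
P = 292 (P = (-15 + 3*(-9)) + 334 = (-15 - 27) + 334 = -42 + 334 = 292)
t(C, D) = 292
(-92539 + t(662, -21))*(-165563 + 78473) = (-92539 + 292)*(-165563 + 78473) = -92247*(-87090) = 8033791230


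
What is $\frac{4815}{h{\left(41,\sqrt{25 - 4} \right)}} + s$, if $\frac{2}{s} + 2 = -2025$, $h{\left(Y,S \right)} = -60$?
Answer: $- \frac{650675}{8108} \approx -80.251$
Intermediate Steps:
$s = - \frac{2}{2027}$ ($s = \frac{2}{-2 - 2025} = \frac{2}{-2027} = 2 \left(- \frac{1}{2027}\right) = - \frac{2}{2027} \approx -0.00098668$)
$\frac{4815}{h{\left(41,\sqrt{25 - 4} \right)}} + s = \frac{4815}{-60} - \frac{2}{2027} = 4815 \left(- \frac{1}{60}\right) - \frac{2}{2027} = - \frac{321}{4} - \frac{2}{2027} = - \frac{650675}{8108}$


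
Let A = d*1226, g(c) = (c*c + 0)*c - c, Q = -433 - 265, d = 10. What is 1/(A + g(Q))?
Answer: -1/340055434 ≈ -2.9407e-9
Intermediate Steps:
Q = -698
g(c) = c³ - c (g(c) = (c² + 0)*c - c = c²*c - c = c³ - c)
A = 12260 (A = 10*1226 = 12260)
1/(A + g(Q)) = 1/(12260 + ((-698)³ - 1*(-698))) = 1/(12260 + (-340068392 + 698)) = 1/(12260 - 340067694) = 1/(-340055434) = -1/340055434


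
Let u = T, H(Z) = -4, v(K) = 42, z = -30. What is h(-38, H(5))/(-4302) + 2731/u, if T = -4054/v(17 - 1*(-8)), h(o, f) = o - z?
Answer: -123353893/4360077 ≈ -28.292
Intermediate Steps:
h(o, f) = 30 + o (h(o, f) = o - 1*(-30) = o + 30 = 30 + o)
T = -2027/21 (T = -4054/42 = -4054*1/42 = -2027/21 ≈ -96.524)
u = -2027/21 ≈ -96.524
h(-38, H(5))/(-4302) + 2731/u = (30 - 38)/(-4302) + 2731/(-2027/21) = -8*(-1/4302) + 2731*(-21/2027) = 4/2151 - 57351/2027 = -123353893/4360077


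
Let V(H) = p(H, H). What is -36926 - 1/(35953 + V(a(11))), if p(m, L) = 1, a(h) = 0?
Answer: -1327637405/35954 ≈ -36926.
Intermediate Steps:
V(H) = 1
-36926 - 1/(35953 + V(a(11))) = -36926 - 1/(35953 + 1) = -36926 - 1/35954 = -1327637405/35954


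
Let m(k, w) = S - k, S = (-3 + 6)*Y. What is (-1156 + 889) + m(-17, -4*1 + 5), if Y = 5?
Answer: -235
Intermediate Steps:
S = 15 (S = (-3 + 6)*5 = 3*5 = 15)
m(k, w) = 15 - k
(-1156 + 889) + m(-17, -4*1 + 5) = (-1156 + 889) + (15 - 1*(-17)) = -267 + (15 + 17) = -267 + 32 = -235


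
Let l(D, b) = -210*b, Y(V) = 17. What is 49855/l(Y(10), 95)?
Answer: -9971/3990 ≈ -2.4990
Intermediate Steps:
49855/l(Y(10), 95) = 49855/((-210*95)) = 49855/(-19950) = 49855*(-1/19950) = -9971/3990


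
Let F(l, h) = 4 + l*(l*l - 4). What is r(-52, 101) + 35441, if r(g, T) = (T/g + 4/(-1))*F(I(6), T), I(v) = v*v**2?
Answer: -777974848/13 ≈ -5.9844e+7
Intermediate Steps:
I(v) = v**3
F(l, h) = 4 + l*(-4 + l**2) (F(l, h) = 4 + l*(l**2 - 4) = 4 + l*(-4 + l**2))
r(g, T) = -40307344 + 10076836*T/g (r(g, T) = (T/g + 4/(-1))*(4 + (6**3)**3 - 4*6**3) = (T/g + 4*(-1))*(4 + 216**3 - 4*216) = (T/g - 4)*(4 + 10077696 - 864) = (-4 + T/g)*10076836 = -40307344 + 10076836*T/g)
r(-52, 101) + 35441 = (-40307344 + 10076836*101/(-52)) + 35441 = (-40307344 + 10076836*101*(-1/52)) + 35441 = (-40307344 - 254440109/13) + 35441 = -778435581/13 + 35441 = -777974848/13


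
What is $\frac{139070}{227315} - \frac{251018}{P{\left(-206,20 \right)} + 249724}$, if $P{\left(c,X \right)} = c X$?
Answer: $- \frac{2290400839}{5582947326} \approx -0.41025$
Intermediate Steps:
$P{\left(c,X \right)} = X c$
$\frac{139070}{227315} - \frac{251018}{P{\left(-206,20 \right)} + 249724} = \frac{139070}{227315} - \frac{251018}{20 \left(-206\right) + 249724} = 139070 \cdot \frac{1}{227315} - \frac{251018}{-4120 + 249724} = \frac{27814}{45463} - \frac{251018}{245604} = \frac{27814}{45463} - \frac{125509}{122802} = - \frac{2290400839}{5582947326}$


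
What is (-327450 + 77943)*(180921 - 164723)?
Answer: -4041514386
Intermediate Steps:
(-327450 + 77943)*(180921 - 164723) = -249507*16198 = -4041514386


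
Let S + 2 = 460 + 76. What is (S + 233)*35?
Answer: 26845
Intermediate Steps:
S = 534 (S = -2 + (460 + 76) = -2 + 536 = 534)
(S + 233)*35 = (534 + 233)*35 = 767*35 = 26845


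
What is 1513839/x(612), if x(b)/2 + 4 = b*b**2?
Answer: 1513839/458441848 ≈ 0.0033021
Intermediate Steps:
x(b) = -8 + 2*b**3 (x(b) = -8 + 2*(b*b**2) = -8 + 2*b**3)
1513839/x(612) = 1513839/(-8 + 2*612**3) = 1513839/(-8 + 2*229220928) = 1513839/(-8 + 458441856) = 1513839/458441848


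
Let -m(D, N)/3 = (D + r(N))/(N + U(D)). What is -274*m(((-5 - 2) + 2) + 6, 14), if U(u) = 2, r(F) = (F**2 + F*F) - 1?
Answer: 20139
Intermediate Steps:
r(F) = -1 + 2*F**2 (r(F) = (F**2 + F**2) - 1 = 2*F**2 - 1 = -1 + 2*F**2)
m(D, N) = -3*(-1 + D + 2*N**2)/(2 + N) (m(D, N) = -3*(D + (-1 + 2*N**2))/(N + 2) = -3*(-1 + D + 2*N**2)/(2 + N))
-274*m(((-5 - 2) + 2) + 6, 14) = -822*(1 - (((-5 - 2) + 2) + 6) - 2*14**2)/(2 + 14) = -822*(1 - ((-7 + 2) + 6) - 2*196)/16 = -822*(1 - (-5 + 6) - 392)/16 = -822*(1 - 1*1 - 392)/16 = -822*(1 - 1 - 392)/16 = -822*(-392)/16 = -274*(-147/2) = 20139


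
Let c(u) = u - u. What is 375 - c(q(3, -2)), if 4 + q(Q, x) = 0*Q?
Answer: 375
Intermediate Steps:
q(Q, x) = -4 (q(Q, x) = -4 + 0*Q = -4 + 0 = -4)
c(u) = 0
375 - c(q(3, -2)) = 375 - 1*0 = 375 + 0 = 375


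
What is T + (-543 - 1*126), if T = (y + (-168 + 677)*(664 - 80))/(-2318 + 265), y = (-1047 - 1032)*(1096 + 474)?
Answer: 1593317/2053 ≈ 776.09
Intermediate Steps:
y = -3264030 (y = -2079*1570 = -3264030)
T = 2966774/2053 (T = (-3264030 + (-168 + 677)*(664 - 80))/(-2318 + 265) = (-3264030 + 509*584)/(-2053) = (-3264030 + 297256)*(-1/2053) = -2966774*(-1/2053) = 2966774/2053 ≈ 1445.1)
T + (-543 - 1*126) = 2966774/2053 + (-543 - 1*126) = 2966774/2053 + (-543 - 126) = 2966774/2053 - 669 = 1593317/2053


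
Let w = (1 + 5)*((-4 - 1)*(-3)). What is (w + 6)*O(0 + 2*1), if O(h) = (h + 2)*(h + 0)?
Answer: 768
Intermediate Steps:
w = 90 (w = 6*(-5*(-3)) = 6*15 = 90)
O(h) = h*(2 + h) (O(h) = (2 + h)*h = h*(2 + h))
(w + 6)*O(0 + 2*1) = (90 + 6)*((0 + 2*1)*(2 + (0 + 2*1))) = 96*((0 + 2)*(2 + (0 + 2))) = 96*(2*(2 + 2)) = 96*(2*4) = 96*8 = 768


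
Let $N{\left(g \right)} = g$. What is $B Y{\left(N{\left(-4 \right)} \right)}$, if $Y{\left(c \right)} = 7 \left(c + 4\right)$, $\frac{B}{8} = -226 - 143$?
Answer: $0$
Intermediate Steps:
$B = -2952$ ($B = 8 \left(-226 - 143\right) = 8 \left(-369\right) = -2952$)
$Y{\left(c \right)} = 28 + 7 c$ ($Y{\left(c \right)} = 7 \left(4 + c\right) = 28 + 7 c$)
$B Y{\left(N{\left(-4 \right)} \right)} = - 2952 \left(28 + 7 \left(-4\right)\right) = - 2952 \left(28 - 28\right) = \left(-2952\right) 0 = 0$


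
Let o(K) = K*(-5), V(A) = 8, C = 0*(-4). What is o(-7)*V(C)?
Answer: 280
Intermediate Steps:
C = 0
o(K) = -5*K
o(-7)*V(C) = -5*(-7)*8 = 35*8 = 280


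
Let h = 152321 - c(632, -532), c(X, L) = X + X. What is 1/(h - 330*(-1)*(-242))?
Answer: 1/71197 ≈ 1.4046e-5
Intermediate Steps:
c(X, L) = 2*X
h = 151057 (h = 152321 - 2*632 = 152321 - 1*1264 = 152321 - 1264 = 151057)
1/(h - 330*(-1)*(-242)) = 1/(151057 - 330*(-1)*(-242)) = 1/(151057 + 330*(-242)) = 1/(151057 - 79860) = 1/71197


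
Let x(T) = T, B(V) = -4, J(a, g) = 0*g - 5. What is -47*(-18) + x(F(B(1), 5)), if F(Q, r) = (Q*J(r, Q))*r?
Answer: 946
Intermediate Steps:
J(a, g) = -5 (J(a, g) = 0 - 5 = -5)
F(Q, r) = -5*Q*r (F(Q, r) = (Q*(-5))*r = (-5*Q)*r = -5*Q*r)
-47*(-18) + x(F(B(1), 5)) = -47*(-18) - 5*(-4)*5 = 846 + 100 = 946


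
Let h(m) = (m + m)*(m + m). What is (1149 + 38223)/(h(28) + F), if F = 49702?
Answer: 19686/26419 ≈ 0.74515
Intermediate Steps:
h(m) = 4*m² (h(m) = (2*m)*(2*m) = 4*m²)
(1149 + 38223)/(h(28) + F) = (1149 + 38223)/(4*28² + 49702) = 39372/(4*784 + 49702) = 39372/(3136 + 49702) = 39372/52838 = 39372*(1/52838) = 19686/26419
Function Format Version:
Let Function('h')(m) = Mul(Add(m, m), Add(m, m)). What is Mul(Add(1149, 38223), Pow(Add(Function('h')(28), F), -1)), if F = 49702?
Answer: Rational(19686, 26419) ≈ 0.74515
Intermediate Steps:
Function('h')(m) = Mul(4, Pow(m, 2)) (Function('h')(m) = Mul(Mul(2, m), Mul(2, m)) = Mul(4, Pow(m, 2)))
Mul(Add(1149, 38223), Pow(Add(Function('h')(28), F), -1)) = Mul(Add(1149, 38223), Pow(Add(Mul(4, Pow(28, 2)), 49702), -1)) = Mul(39372, Pow(Add(Mul(4, 784), 49702), -1)) = Mul(39372, Pow(Add(3136, 49702), -1)) = Mul(39372, Pow(52838, -1)) = Mul(39372, Rational(1, 52838)) = Rational(19686, 26419)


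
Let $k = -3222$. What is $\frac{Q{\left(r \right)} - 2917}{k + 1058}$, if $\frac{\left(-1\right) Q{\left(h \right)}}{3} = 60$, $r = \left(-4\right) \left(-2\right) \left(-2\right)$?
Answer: $\frac{3097}{2164} \approx 1.4311$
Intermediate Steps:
$r = -16$ ($r = 8 \left(-2\right) = -16$)
$Q{\left(h \right)} = -180$ ($Q{\left(h \right)} = \left(-3\right) 60 = -180$)
$\frac{Q{\left(r \right)} - 2917}{k + 1058} = \frac{-180 - 2917}{-3222 + 1058} = - \frac{3097}{-2164} = \left(-3097\right) \left(- \frac{1}{2164}\right) = \frac{3097}{2164}$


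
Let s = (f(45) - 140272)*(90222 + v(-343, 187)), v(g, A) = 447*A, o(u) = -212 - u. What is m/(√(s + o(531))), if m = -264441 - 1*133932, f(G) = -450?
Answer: 398373*I*√24459032285/24459032285 ≈ 2.5472*I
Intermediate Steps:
m = -398373 (m = -264441 - 133932 = -398373)
s = -24459031542 (s = (-450 - 140272)*(90222 + 447*187) = -140722*(90222 + 83589) = -140722*173811 = -24459031542)
m/(√(s + o(531))) = -398373/√(-24459031542 + (-212 - 1*531)) = -398373/√(-24459031542 + (-212 - 531)) = -398373/√(-24459031542 - 743) = -398373*(-I*√24459032285/24459032285) = -(-398373)*I*√24459032285/24459032285 = 398373*I*√24459032285/24459032285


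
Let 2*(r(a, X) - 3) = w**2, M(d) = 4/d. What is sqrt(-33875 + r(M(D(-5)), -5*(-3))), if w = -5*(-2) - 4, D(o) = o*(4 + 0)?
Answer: I*sqrt(33854) ≈ 183.99*I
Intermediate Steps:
D(o) = 4*o (D(o) = o*4 = 4*o)
w = 6 (w = 10 - 4 = 6)
r(a, X) = 21 (r(a, X) = 3 + (1/2)*6**2 = 3 + (1/2)*36 = 3 + 18 = 21)
sqrt(-33875 + r(M(D(-5)), -5*(-3))) = sqrt(-33875 + 21) = sqrt(-33854) = I*sqrt(33854)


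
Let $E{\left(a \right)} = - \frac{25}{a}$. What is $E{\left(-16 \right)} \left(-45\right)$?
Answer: $- \frac{1125}{16} \approx -70.313$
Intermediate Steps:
$E{\left(-16 \right)} \left(-45\right) = - \frac{25}{-16} \left(-45\right) = \left(-25\right) \left(- \frac{1}{16}\right) \left(-45\right) = \frac{25}{16} \left(-45\right) = - \frac{1125}{16}$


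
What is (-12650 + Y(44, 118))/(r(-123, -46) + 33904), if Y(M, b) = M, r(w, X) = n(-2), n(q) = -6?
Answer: -6303/16949 ≈ -0.37188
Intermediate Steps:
r(w, X) = -6
(-12650 + Y(44, 118))/(r(-123, -46) + 33904) = (-12650 + 44)/(-6 + 33904) = -12606/33898 = -12606*1/33898 = -6303/16949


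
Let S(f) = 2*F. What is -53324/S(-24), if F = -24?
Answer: 13331/12 ≈ 1110.9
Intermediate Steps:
S(f) = -48 (S(f) = 2*(-24) = -48)
-53324/S(-24) = -53324/(-48) = -53324*(-1/48) = 13331/12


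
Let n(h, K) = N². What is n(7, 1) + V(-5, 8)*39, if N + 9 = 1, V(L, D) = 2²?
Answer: 220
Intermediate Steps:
V(L, D) = 4
N = -8 (N = -9 + 1 = -8)
n(h, K) = 64 (n(h, K) = (-8)² = 64)
n(7, 1) + V(-5, 8)*39 = 64 + 4*39 = 64 + 156 = 220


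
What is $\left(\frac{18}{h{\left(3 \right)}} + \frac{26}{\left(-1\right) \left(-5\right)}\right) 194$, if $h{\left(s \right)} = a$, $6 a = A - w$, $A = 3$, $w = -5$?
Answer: $\frac{18139}{5} \approx 3627.8$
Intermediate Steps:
$a = \frac{4}{3}$ ($a = \frac{3 - -5}{6} = \frac{3 + 5}{6} = \frac{1}{6} \cdot 8 = \frac{4}{3} \approx 1.3333$)
$h{\left(s \right)} = \frac{4}{3}$
$\left(\frac{18}{h{\left(3 \right)}} + \frac{26}{\left(-1\right) \left(-5\right)}\right) 194 = \left(\frac{18}{\frac{4}{3}} + \frac{26}{\left(-1\right) \left(-5\right)}\right) 194 = \left(18 \cdot \frac{3}{4} + \frac{26}{5}\right) 194 = \left(\frac{27}{2} + 26 \cdot \frac{1}{5}\right) 194 = \left(\frac{27}{2} + \frac{26}{5}\right) 194 = \frac{187}{10} \cdot 194 = \frac{18139}{5}$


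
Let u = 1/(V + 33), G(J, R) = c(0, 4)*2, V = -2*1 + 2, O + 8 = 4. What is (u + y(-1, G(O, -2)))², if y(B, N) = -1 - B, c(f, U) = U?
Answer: 1/1089 ≈ 0.00091827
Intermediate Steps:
O = -4 (O = -8 + 4 = -4)
V = 0 (V = -2 + 2 = 0)
G(J, R) = 8 (G(J, R) = 4*2 = 8)
u = 1/33 (u = 1/(0 + 33) = 1/33 ≈ 0.030303)
(u + y(-1, G(O, -2)))² = (1/33 + (-1 - 1*(-1)))² = (1/33 + (-1 + 1))² = (1/33 + 0)² = (1/33)² = 1/1089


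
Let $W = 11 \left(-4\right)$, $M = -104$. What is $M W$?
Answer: $4576$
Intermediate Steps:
$W = -44$
$M W = \left(-104\right) \left(-44\right) = 4576$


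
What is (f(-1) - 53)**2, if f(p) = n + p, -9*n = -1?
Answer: 235225/81 ≈ 2904.0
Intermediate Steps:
n = 1/9 (n = -1/9*(-1) = 1/9 ≈ 0.11111)
f(p) = 1/9 + p
(f(-1) - 53)**2 = ((1/9 - 1) - 53)**2 = (-8/9 - 53)**2 = (-485/9)**2 = 235225/81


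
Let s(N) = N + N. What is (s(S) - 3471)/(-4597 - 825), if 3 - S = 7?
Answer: 3479/5422 ≈ 0.64165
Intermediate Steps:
S = -4 (S = 3 - 1*7 = 3 - 7 = -4)
s(N) = 2*N
(s(S) - 3471)/(-4597 - 825) = (2*(-4) - 3471)/(-4597 - 825) = (-8 - 3471)/(-5422) = -3479*(-1/5422) = 3479/5422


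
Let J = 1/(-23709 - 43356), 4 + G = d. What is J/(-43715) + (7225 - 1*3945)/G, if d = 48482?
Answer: 4808064243239/71062602807525 ≈ 0.067660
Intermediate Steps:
G = 48478 (G = -4 + 48482 = 48478)
J = -1/67065 (J = 1/(-67065) = -1/67065 ≈ -1.4911e-5)
J/(-43715) + (7225 - 1*3945)/G = -1/67065/(-43715) + (7225 - 1*3945)/48478 = -1/67065*(-1/43715) + (7225 - 3945)*(1/48478) = 1/2931746475 + 3280*(1/48478) = 1/2931746475 + 1640/24239 = 4808064243239/71062602807525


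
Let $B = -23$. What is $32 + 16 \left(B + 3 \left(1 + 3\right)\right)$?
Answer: $-144$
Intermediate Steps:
$32 + 16 \left(B + 3 \left(1 + 3\right)\right) = 32 + 16 \left(-23 + 3 \left(1 + 3\right)\right) = 32 + 16 \left(-23 + 3 \cdot 4\right) = 32 + 16 \left(-23 + 12\right) = 32 + 16 \left(-11\right) = 32 - 176 = -144$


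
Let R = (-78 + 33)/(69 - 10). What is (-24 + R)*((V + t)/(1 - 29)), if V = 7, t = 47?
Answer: 39447/826 ≈ 47.757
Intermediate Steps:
R = -45/59 ≈ -0.76271
(-24 + R)*((V + t)/(1 - 29)) = (-24 - 45/59)*((7 + 47)/(1 - 29)) = -78894/(59*(-28)) = -78894*(-1)/(59*28) = -1461/59*(-27/14) = 39447/826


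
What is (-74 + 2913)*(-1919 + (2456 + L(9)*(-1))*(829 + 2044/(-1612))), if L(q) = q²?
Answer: 2246982316477/403 ≈ 5.5756e+9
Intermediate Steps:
(-74 + 2913)*(-1919 + (2456 + L(9)*(-1))*(829 + 2044/(-1612))) = (-74 + 2913)*(-1919 + (2456 + 9²*(-1))*(829 + 2044/(-1612))) = 2839*(-1919 + (2456 + 81*(-1))*(829 + 2044*(-1/1612))) = 2839*(-1919 + (2456 - 81)*(829 - 511/403)) = 2839*(-1919 + 2375*(333576/403)) = 2839*(-1919 + 792243000/403) = 2839*(791469643/403) = 2246982316477/403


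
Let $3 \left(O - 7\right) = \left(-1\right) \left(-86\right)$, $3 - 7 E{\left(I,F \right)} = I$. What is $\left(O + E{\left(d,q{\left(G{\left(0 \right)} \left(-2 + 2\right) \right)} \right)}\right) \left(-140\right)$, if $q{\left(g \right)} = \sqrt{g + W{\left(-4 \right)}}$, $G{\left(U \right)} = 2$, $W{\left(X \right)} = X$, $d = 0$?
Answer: $- \frac{15160}{3} \approx -5053.3$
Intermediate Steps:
$q{\left(g \right)} = \sqrt{-4 + g}$ ($q{\left(g \right)} = \sqrt{g - 4} = \sqrt{-4 + g}$)
$E{\left(I,F \right)} = \frac{3}{7} - \frac{I}{7}$
$O = \frac{107}{3}$ ($O = 7 + \frac{\left(-1\right) \left(-86\right)}{3} = 7 + \frac{1}{3} \cdot 86 = 7 + \frac{86}{3} = \frac{107}{3} \approx 35.667$)
$\left(O + E{\left(d,q{\left(G{\left(0 \right)} \left(-2 + 2\right) \right)} \right)}\right) \left(-140\right) = \left(\frac{107}{3} + \left(\frac{3}{7} - 0\right)\right) \left(-140\right) = \left(\frac{107}{3} + \left(\frac{3}{7} + 0\right)\right) \left(-140\right) = \left(\frac{107}{3} + \frac{3}{7}\right) \left(-140\right) = \frac{758}{21} \left(-140\right) = - \frac{15160}{3}$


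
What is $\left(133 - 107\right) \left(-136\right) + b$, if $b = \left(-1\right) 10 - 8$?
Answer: $-3554$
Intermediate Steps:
$b = -18$ ($b = -10 - 8 = -18$)
$\left(133 - 107\right) \left(-136\right) + b = \left(133 - 107\right) \left(-136\right) - 18 = 26 \left(-136\right) - 18 = -3536 - 18 = -3554$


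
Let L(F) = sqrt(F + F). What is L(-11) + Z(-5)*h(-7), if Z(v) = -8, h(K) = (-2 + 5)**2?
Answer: -72 + I*sqrt(22) ≈ -72.0 + 4.6904*I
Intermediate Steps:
h(K) = 9 (h(K) = 3**2 = 9)
L(F) = sqrt(2)*sqrt(F) (L(F) = sqrt(2*F) = sqrt(2)*sqrt(F))
L(-11) + Z(-5)*h(-7) = sqrt(2)*sqrt(-11) - 8*9 = sqrt(2)*(I*sqrt(11)) - 72 = I*sqrt(22) - 72 = -72 + I*sqrt(22)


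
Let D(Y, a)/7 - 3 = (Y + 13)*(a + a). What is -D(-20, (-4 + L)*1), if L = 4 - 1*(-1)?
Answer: 77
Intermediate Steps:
L = 5 (L = 4 + 1 = 5)
D(Y, a) = 21 + 14*a*(13 + Y) (D(Y, a) = 21 + 7*((Y + 13)*(a + a)) = 21 + 7*((13 + Y)*(2*a)) = 21 + 7*(2*a*(13 + Y)) = 21 + 14*a*(13 + Y))
-D(-20, (-4 + L)*1) = -(21 + 182*((-4 + 5)*1) + 14*(-20)*((-4 + 5)*1)) = -(21 + 182*(1*1) + 14*(-20)*(1*1)) = -(21 + 182*1 + 14*(-20)*1) = -(21 + 182 - 280) = -1*(-77) = 77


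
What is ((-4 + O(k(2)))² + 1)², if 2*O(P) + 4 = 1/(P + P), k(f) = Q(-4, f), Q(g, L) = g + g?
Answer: 1464822529/1048576 ≈ 1397.0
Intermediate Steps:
Q(g, L) = 2*g
k(f) = -8 (k(f) = 2*(-4) = -8)
O(P) = -2 + 1/(4*P) (O(P) = -2 + 1/(2*(P + P)) = -2 + 1/(2*((2*P))) = -2 + (1/(2*P))/2 = -2 + 1/(4*P))
((-4 + O(k(2)))² + 1)² = ((-4 + (-2 + (¼)/(-8)))² + 1)² = ((-4 + (-2 + (¼)*(-⅛)))² + 1)² = ((-4 + (-2 - 1/32))² + 1)² = ((-4 - 65/32)² + 1)² = ((-193/32)² + 1)² = (37249/1024 + 1)² = (38273/1024)² = 1464822529/1048576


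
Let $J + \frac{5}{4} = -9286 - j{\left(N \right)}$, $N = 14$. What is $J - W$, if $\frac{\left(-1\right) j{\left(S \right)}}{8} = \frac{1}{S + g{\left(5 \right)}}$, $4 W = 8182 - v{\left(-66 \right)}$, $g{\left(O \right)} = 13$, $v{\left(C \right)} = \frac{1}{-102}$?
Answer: $- \frac{41612779}{3672} \approx -11332.0$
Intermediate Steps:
$v{\left(C \right)} = - \frac{1}{102}$
$W = \frac{834565}{408}$ ($W = \frac{8182 - - \frac{1}{102}}{4} = \frac{8182 + \frac{1}{102}}{4} = \frac{1}{4} \cdot \frac{834565}{102} = \frac{834565}{408} \approx 2045.5$)
$j{\left(S \right)} = - \frac{8}{13 + S}$ ($j{\left(S \right)} = - \frac{8}{S + 13} = - \frac{8}{13 + S}$)
$J = - \frac{1002991}{108}$ ($J = - \frac{5}{4} - \left(9286 - \frac{8}{13 + 14}\right) = - \frac{5}{4} - \left(9286 - \frac{8}{27}\right) = - \frac{5}{4} - \frac{250714}{27} = - \frac{1002991}{108} \approx -9287.0$)
$J - W = - \frac{1002991}{108} - \frac{834565}{408} = - \frac{41612779}{3672}$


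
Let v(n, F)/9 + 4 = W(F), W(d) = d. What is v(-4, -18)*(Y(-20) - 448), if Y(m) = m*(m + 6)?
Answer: 33264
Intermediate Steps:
v(n, F) = -36 + 9*F
Y(m) = m*(6 + m)
v(-4, -18)*(Y(-20) - 448) = (-36 + 9*(-18))*(-20*(6 - 20) - 448) = (-36 - 162)*(-20*(-14) - 448) = -198*(280 - 448) = -198*(-168) = 33264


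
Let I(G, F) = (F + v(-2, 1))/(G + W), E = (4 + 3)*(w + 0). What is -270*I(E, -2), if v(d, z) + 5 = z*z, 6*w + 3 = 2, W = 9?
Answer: 9720/47 ≈ 206.81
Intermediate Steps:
w = -1/6 (w = -1/2 + (1/6)*2 = -1/2 + 1/3 = -1/6 ≈ -0.16667)
E = -7/6 (E = (4 + 3)*(-1/6 + 0) = 7*(-1/6) = -7/6 ≈ -1.1667)
v(d, z) = -5 + z**2 (v(d, z) = -5 + z*z = -5 + z**2)
I(G, F) = (-4 + F)/(9 + G) (I(G, F) = (F + (-5 + 1**2))/(G + 9) = (F + (-5 + 1))/(9 + G) = (F - 4)/(9 + G) = (-4 + F)/(9 + G))
-270*I(E, -2) = -270*(-4 - 2)/(9 - 7/6) = -270*(-6)/47/6 = -1620*(-6)/47 = -270*(-36/47) = 9720/47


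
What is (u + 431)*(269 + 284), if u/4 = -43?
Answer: 143227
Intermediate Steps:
u = -172 (u = 4*(-43) = -172)
(u + 431)*(269 + 284) = (-172 + 431)*(269 + 284) = 259*553 = 143227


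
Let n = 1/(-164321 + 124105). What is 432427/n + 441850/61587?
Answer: -1071027751954334/61587 ≈ -1.7390e+10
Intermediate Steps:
n = -1/40216 (n = 1/(-40216) = -1/40216 ≈ -2.4866e-5)
432427/n + 441850/61587 = 432427/(-1/40216) + 441850/61587 = 432427*(-40216) + 441850*(1/61587) = -17390484232 + 441850/61587 = -1071027751954334/61587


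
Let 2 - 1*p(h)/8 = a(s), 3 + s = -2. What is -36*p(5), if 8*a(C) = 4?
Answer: -432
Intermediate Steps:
s = -5 (s = -3 - 2 = -5)
a(C) = ½ (a(C) = (⅛)*4 = ½)
p(h) = 12 (p(h) = 16 - 8*½ = 16 - 4 = 12)
-36*p(5) = -36*12 = -432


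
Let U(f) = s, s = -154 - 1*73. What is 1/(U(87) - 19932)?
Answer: -1/20159 ≈ -4.9606e-5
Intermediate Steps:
s = -227 (s = -154 - 73 = -227)
U(f) = -227
1/(U(87) - 19932) = 1/(-227 - 19932) = 1/(-20159) = -1/20159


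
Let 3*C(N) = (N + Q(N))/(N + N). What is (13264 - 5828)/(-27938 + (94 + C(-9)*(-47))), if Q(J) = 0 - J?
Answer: -1859/6961 ≈ -0.26706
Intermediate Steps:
Q(J) = -J
C(N) = 0 (C(N) = ((N - N)/(N + N))/3 = (0/((2*N)))/3 = (0*(1/(2*N)))/3 = (⅓)*0 = 0)
(13264 - 5828)/(-27938 + (94 + C(-9)*(-47))) = (13264 - 5828)/(-27938 + (94 + 0*(-47))) = 7436/(-27938 + (94 + 0)) = 7436/(-27938 + 94) = 7436/(-27844) = 7436*(-1/27844) = -1859/6961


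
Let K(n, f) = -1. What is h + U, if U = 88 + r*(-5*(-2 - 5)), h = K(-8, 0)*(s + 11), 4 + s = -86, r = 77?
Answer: 2862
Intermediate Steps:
s = -90 (s = -4 - 86 = -90)
h = 79 (h = -(-90 + 11) = -1*(-79) = 79)
U = 2783 (U = 88 + 77*(-5*(-2 - 5)) = 88 + 77*(-5*(-7)) = 88 + 77*35 = 88 + 2695 = 2783)
h + U = 79 + 2783 = 2862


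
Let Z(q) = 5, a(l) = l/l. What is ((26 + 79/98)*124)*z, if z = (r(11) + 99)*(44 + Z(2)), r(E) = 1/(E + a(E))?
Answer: 96828593/6 ≈ 1.6138e+7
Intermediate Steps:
a(l) = 1
r(E) = 1/(1 + E) (r(E) = 1/(E + 1) = 1/(1 + E))
z = 58261/12 (z = (1/(1 + 11) + 99)*(44 + 5) = (1/12 + 99)*49 = (1189/12)*49 = 58261/12 ≈ 4855.1)
((26 + 79/98)*124)*z = ((26 + 79/98)*124)*(58261/12) = ((2627/98)*124)*(58261/12) = (162874/49)*(58261/12) = 96828593/6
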